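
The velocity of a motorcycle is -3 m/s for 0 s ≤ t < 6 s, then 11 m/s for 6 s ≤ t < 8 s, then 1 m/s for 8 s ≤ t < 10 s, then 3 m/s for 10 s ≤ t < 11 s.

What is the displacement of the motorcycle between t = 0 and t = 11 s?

9 m

Displacement is the signed area under the v-t curve.
0–6 s: -3 × 6 = -18 m
6–8 s: 11 × 2 = 22 m
8–10 s: 1 × 2 = 2 m
10–11 s: 3 × 1 = 3 m
Net displacement = 9 m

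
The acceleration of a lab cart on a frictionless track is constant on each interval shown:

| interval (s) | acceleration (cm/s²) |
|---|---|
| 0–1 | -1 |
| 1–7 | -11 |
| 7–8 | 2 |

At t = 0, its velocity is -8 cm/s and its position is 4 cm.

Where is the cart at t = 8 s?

-330.5 cm

On each constant-a segment, Δv = aΔt and Δx = v₀Δt + ½aΔt²; chain segment to segment.
0–1 s: v starts -8 cm/s; Δx = -8·1 + ½·-1·1² = -8.5 cm; v ends -9 cm/s.
1–7 s: v starts -9 cm/s; Δx = -9·6 + ½·-11·6² = -252 cm; v ends -75 cm/s.
7–8 s: v starts -75 cm/s; Δx = -75·1 + ½·2·1² = -74 cm; v ends -73 cm/s.
x(8) = 4 + Σ Δx = -330.5 cm.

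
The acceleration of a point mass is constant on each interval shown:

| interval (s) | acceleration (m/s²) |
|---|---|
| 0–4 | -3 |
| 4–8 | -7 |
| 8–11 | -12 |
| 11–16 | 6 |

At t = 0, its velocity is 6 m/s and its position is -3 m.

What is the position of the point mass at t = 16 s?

-514 m

On each constant-a segment, Δv = aΔt and Δx = v₀Δt + ½aΔt²; chain segment to segment.
0–4 s: v starts 6 m/s; Δx = 6·4 + ½·-3·4² = 0 m; v ends -6 m/s.
4–8 s: v starts -6 m/s; Δx = -6·4 + ½·-7·4² = -80 m; v ends -34 m/s.
8–11 s: v starts -34 m/s; Δx = -34·3 + ½·-12·3² = -156 m; v ends -70 m/s.
11–16 s: v starts -70 m/s; Δx = -70·5 + ½·6·5² = -275 m; v ends -40 m/s.
x(16) = -3 + Σ Δx = -514 m.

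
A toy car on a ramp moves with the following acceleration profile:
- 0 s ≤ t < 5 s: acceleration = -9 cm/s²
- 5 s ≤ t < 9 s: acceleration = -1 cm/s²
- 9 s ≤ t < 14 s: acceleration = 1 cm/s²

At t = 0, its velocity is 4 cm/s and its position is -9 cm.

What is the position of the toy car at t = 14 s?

-486 cm

On each constant-a segment, Δv = aΔt and Δx = v₀Δt + ½aΔt²; chain segment to segment.
0–5 s: v starts 4 cm/s; Δx = 4·5 + ½·-9·5² = -92.5 cm; v ends -41 cm/s.
5–9 s: v starts -41 cm/s; Δx = -41·4 + ½·-1·4² = -172 cm; v ends -45 cm/s.
9–14 s: v starts -45 cm/s; Δx = -45·5 + ½·1·5² = -212.5 cm; v ends -40 cm/s.
x(14) = -9 + Σ Δx = -486 cm.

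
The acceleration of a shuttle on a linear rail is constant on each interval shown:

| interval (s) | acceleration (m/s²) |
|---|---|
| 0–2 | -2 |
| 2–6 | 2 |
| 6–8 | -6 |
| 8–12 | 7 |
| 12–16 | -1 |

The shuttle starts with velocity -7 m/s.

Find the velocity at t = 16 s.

Δv equals the area under the a-t graph; then v = v₀ + Δv.
0–2 s: -2 × 2 = -4 m/s
2–6 s: 2 × 4 = 8 m/s
6–8 s: -6 × 2 = -12 m/s
8–12 s: 7 × 4 = 28 m/s
12–16 s: -1 × 4 = -4 m/s
Δv = 16 m/s, so v(16) = -7 + (16) = 9 m/s.

9 m/s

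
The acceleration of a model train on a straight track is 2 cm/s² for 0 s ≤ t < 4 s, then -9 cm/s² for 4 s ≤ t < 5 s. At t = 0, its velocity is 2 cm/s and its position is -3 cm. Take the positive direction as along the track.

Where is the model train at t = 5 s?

26.5 cm

On each constant-a segment, Δv = aΔt and Δx = v₀Δt + ½aΔt²; chain segment to segment.
0–4 s: v starts 2 cm/s; Δx = 2·4 + ½·2·4² = 24 cm; v ends 10 cm/s.
4–5 s: v starts 10 cm/s; Δx = 10·1 + ½·-9·1² = 5.5 cm; v ends 1 cm/s.
x(5) = -3 + Σ Δx = 26.5 cm.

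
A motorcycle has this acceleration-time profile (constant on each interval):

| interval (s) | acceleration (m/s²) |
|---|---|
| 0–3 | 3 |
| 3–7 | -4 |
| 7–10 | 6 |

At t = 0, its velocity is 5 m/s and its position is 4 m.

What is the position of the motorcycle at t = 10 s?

77.5 m

On each constant-a segment, Δv = aΔt and Δx = v₀Δt + ½aΔt²; chain segment to segment.
0–3 s: v starts 5 m/s; Δx = 5·3 + ½·3·3² = 28.5 m; v ends 14 m/s.
3–7 s: v starts 14 m/s; Δx = 14·4 + ½·-4·4² = 24 m; v ends -2 m/s.
7–10 s: v starts -2 m/s; Δx = -2·3 + ½·6·3² = 21 m; v ends 16 m/s.
x(10) = 4 + Σ Δx = 77.5 m.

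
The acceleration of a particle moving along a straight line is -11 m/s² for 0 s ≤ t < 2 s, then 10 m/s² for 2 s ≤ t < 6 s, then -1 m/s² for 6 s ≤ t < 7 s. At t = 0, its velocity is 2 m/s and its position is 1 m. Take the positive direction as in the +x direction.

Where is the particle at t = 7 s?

On each constant-a segment, Δv = aΔt and Δx = v₀Δt + ½aΔt²; chain segment to segment.
0–2 s: v starts 2 m/s; Δx = 2·2 + ½·-11·2² = -18 m; v ends -20 m/s.
2–6 s: v starts -20 m/s; Δx = -20·4 + ½·10·4² = 0 m; v ends 20 m/s.
6–7 s: v starts 20 m/s; Δx = 20·1 + ½·-1·1² = 19.5 m; v ends 19 m/s.
x(7) = 1 + Σ Δx = 2.5 m.

2.5 m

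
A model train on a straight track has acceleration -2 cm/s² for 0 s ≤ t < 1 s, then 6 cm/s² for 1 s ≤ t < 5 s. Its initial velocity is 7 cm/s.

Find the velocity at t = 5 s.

Δv equals the area under the a-t graph; then v = v₀ + Δv.
0–1 s: -2 × 1 = -2 cm/s
1–5 s: 6 × 4 = 24 cm/s
Δv = 22 cm/s, so v(5) = 7 + (22) = 29 cm/s.

29 cm/s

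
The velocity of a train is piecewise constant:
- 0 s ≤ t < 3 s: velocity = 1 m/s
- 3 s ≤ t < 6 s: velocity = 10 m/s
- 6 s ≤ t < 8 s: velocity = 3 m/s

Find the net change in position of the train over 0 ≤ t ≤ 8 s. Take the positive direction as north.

Net displacement equals the area under the velocity-time graph (areas below the axis count negative).
0–3 s: 1 × 3 = 3 m
3–6 s: 10 × 3 = 30 m
6–8 s: 3 × 2 = 6 m
Net displacement = 39 m

39 m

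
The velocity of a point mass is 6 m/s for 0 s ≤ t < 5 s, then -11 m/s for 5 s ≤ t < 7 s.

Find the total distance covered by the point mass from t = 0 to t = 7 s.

52 m

Total distance travelled is ∫|v| dt — sum the magnitudes of each area piece.
0–5 s: |6| × 5 = 30 m
5–7 s: |-11| × 2 = 22 m
Total distance = 52 m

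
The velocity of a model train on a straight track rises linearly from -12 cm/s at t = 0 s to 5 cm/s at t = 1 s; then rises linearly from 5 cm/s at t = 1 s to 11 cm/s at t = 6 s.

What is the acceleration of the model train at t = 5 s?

Acceleration is the slope of the v-t graph on 1–6 s: (11 − 5)/(6 − 1) = 1.2 cm/s².

1.2 cm/s²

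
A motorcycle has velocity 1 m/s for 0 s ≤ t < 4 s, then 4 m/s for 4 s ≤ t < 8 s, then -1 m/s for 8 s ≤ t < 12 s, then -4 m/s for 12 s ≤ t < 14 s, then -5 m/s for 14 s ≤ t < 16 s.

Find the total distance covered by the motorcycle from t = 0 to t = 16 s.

42 m

Distance (not displacement) is the total path length: add the absolute areas under v-t.
0–4 s: |1| × 4 = 4 m
4–8 s: |4| × 4 = 16 m
8–12 s: |-1| × 4 = 4 m
12–14 s: |-4| × 2 = 8 m
14–16 s: |-5| × 2 = 10 m
Total distance = 42 m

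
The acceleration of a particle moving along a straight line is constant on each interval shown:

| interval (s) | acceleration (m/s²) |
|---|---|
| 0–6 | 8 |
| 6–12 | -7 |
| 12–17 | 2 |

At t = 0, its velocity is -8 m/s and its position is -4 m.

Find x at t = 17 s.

221 m

On each constant-a segment, Δv = aΔt and Δx = v₀Δt + ½aΔt²; chain segment to segment.
0–6 s: v starts -8 m/s; Δx = -8·6 + ½·8·6² = 96 m; v ends 40 m/s.
6–12 s: v starts 40 m/s; Δx = 40·6 + ½·-7·6² = 114 m; v ends -2 m/s.
12–17 s: v starts -2 m/s; Δx = -2·5 + ½·2·5² = 15 m; v ends 8 m/s.
x(17) = -4 + Σ Δx = 221 m.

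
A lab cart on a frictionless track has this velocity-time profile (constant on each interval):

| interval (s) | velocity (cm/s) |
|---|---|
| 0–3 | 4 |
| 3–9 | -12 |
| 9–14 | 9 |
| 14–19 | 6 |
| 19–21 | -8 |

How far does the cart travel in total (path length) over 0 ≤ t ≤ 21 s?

Distance (not displacement) is the total path length: add the absolute areas under v-t.
0–3 s: |4| × 3 = 12 cm
3–9 s: |-12| × 6 = 72 cm
9–14 s: |9| × 5 = 45 cm
14–19 s: |6| × 5 = 30 cm
19–21 s: |-8| × 2 = 16 cm
Total distance = 175 cm

175 cm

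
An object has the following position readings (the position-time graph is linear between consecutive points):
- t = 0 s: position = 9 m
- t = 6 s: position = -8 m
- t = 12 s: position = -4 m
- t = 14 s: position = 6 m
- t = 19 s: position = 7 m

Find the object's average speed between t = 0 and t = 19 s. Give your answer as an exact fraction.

Average speed = (total path length)/(elapsed time); on a piecewise-linear x-t graph the path length is Σ|Δx|.
0–6 s: |Δx| = |-8 − 9| = 17 m
6–12 s: |Δx| = |-4 − -8| = 4 m
12–14 s: |Δx| = |6 − -4| = 10 m
14–19 s: |Δx| = |7 − 6| = 1 m
Total path = 32 m; average speed = 32/19 = 32/19 m/s.

32/19 m/s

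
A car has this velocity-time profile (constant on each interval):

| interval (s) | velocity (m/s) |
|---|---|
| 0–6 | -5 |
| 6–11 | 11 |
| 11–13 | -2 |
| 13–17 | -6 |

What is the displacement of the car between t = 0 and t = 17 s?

Displacement is the signed area under the v-t curve.
0–6 s: -5 × 6 = -30 m
6–11 s: 11 × 5 = 55 m
11–13 s: -2 × 2 = -4 m
13–17 s: -6 × 4 = -24 m
Net displacement = -3 m

-3 m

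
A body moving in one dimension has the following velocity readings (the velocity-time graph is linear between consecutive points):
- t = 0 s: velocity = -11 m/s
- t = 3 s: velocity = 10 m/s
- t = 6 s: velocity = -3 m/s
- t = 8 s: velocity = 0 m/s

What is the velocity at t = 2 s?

On 0–3 s the graph is linear from -11 to 10 m/s: v(2) = -11 + (10 − -11)·(2 − 0)/(3 − 0) = 3 m/s.

3 m/s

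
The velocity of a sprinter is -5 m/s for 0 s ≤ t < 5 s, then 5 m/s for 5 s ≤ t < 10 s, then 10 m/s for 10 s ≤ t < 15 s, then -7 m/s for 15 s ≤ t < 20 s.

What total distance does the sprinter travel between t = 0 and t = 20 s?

135 m

Distance (not displacement) is the total path length: add the absolute areas under v-t.
0–5 s: |-5| × 5 = 25 m
5–10 s: |5| × 5 = 25 m
10–15 s: |10| × 5 = 50 m
15–20 s: |-7| × 5 = 35 m
Total distance = 135 m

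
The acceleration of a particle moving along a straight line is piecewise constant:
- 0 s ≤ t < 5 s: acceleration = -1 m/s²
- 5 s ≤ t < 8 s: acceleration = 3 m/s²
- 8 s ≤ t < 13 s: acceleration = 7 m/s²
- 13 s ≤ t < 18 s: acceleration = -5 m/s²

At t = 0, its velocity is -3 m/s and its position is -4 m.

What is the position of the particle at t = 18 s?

168 m

On each constant-a segment, Δv = aΔt and Δx = v₀Δt + ½aΔt²; chain segment to segment.
0–5 s: v starts -3 m/s; Δx = -3·5 + ½·-1·5² = -27.5 m; v ends -8 m/s.
5–8 s: v starts -8 m/s; Δx = -8·3 + ½·3·3² = -10.5 m; v ends 1 m/s.
8–13 s: v starts 1 m/s; Δx = 1·5 + ½·7·5² = 92.5 m; v ends 36 m/s.
13–18 s: v starts 36 m/s; Δx = 36·5 + ½·-5·5² = 117.5 m; v ends 11 m/s.
x(18) = -4 + Σ Δx = 168 m.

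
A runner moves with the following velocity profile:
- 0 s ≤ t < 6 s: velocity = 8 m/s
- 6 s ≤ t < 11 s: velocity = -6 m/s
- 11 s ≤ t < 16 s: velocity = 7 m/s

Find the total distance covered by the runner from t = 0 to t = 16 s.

113 m

Distance (not displacement) is the total path length: add the absolute areas under v-t.
0–6 s: |8| × 6 = 48 m
6–11 s: |-6| × 5 = 30 m
11–16 s: |7| × 5 = 35 m
Total distance = 113 m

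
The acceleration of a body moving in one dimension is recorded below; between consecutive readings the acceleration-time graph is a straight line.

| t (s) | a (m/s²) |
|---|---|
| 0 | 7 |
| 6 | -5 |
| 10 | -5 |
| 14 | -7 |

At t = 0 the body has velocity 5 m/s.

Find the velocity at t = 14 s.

-33 m/s

Δv equals the area under the a-t graph; then v = v₀ + Δv.
0–6 s: ½(7 + -5)(6) = 6 m/s
6–10 s: -5 × 4 = -20 m/s
10–14 s: ½(-5 + -7)(4) = -24 m/s
Δv = -38 m/s, so v(14) = 5 + (-38) = -33 m/s.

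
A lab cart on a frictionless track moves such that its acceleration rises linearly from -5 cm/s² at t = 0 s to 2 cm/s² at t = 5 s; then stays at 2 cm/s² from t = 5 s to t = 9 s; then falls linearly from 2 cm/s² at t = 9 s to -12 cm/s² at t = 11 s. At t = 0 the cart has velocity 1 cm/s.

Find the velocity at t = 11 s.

-8.5 cm/s

Δv equals the area under the a-t graph; then v = v₀ + Δv.
0–5 s: ½(-5 + 2)(5) = -7.5 cm/s
5–9 s: 2 × 4 = 8 cm/s
9–11 s: ½(2 + -12)(2) = -10 cm/s
Δv = -9.5 cm/s, so v(11) = 1 + (-9.5) = -8.5 cm/s.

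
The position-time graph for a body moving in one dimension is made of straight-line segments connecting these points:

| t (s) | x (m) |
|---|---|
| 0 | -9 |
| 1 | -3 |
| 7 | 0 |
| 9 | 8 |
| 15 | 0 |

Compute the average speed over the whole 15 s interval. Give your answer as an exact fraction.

5/3 m/s

Average speed = (total path length)/(elapsed time); on a piecewise-linear x-t graph the path length is Σ|Δx|.
0–1 s: |Δx| = |-3 − -9| = 6 m
1–7 s: |Δx| = |0 − -3| = 3 m
7–9 s: |Δx| = |8 − 0| = 8 m
9–15 s: |Δx| = |0 − 8| = 8 m
Total path = 25 m; average speed = 25/15 = 5/3 m/s.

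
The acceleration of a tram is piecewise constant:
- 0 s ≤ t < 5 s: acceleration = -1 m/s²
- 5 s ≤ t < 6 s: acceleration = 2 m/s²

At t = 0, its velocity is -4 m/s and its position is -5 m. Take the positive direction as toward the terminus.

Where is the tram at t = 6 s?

On each constant-a segment, Δv = aΔt and Δx = v₀Δt + ½aΔt²; chain segment to segment.
0–5 s: v starts -4 m/s; Δx = -4·5 + ½·-1·5² = -32.5 m; v ends -9 m/s.
5–6 s: v starts -9 m/s; Δx = -9·1 + ½·2·1² = -8 m; v ends -7 m/s.
x(6) = -5 + Σ Δx = -45.5 m.

-45.5 m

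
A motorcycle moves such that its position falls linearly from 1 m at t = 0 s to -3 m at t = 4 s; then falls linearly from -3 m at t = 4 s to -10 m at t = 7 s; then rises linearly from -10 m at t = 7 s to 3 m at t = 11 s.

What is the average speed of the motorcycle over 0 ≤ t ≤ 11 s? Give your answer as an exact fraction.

24/11 m/s

Average speed = (total path length)/(elapsed time); on a piecewise-linear x-t graph the path length is Σ|Δx|.
0–4 s: |Δx| = |-3 − 1| = 4 m
4–7 s: |Δx| = |-10 − -3| = 7 m
7–11 s: |Δx| = |3 − -10| = 13 m
Total path = 24 m; average speed = 24/11 = 24/11 m/s.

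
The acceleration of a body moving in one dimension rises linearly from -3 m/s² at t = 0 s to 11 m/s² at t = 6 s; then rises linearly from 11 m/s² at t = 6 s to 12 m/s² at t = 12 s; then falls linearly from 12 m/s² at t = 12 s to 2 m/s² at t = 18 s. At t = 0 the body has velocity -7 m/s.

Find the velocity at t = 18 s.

Δv equals the area under the a-t graph; then v = v₀ + Δv.
0–6 s: ½(-3 + 11)(6) = 24 m/s
6–12 s: ½(11 + 12)(6) = 69 m/s
12–18 s: ½(12 + 2)(6) = 42 m/s
Δv = 135 m/s, so v(18) = -7 + (135) = 128 m/s.

128 m/s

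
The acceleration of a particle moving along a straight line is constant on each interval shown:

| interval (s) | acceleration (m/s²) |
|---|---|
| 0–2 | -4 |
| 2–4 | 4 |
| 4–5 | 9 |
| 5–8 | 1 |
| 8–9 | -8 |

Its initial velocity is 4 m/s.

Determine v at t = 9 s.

8 m/s

Δv equals the area under the a-t graph; then v = v₀ + Δv.
0–2 s: -4 × 2 = -8 m/s
2–4 s: 4 × 2 = 8 m/s
4–5 s: 9 × 1 = 9 m/s
5–8 s: 1 × 3 = 3 m/s
8–9 s: -8 × 1 = -8 m/s
Δv = 4 m/s, so v(9) = 4 + (4) = 8 m/s.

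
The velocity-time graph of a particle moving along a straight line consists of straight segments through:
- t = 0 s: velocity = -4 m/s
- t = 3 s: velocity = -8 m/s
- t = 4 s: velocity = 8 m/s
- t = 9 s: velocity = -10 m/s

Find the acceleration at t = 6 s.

-3.6 m/s²

Acceleration is the slope of the v-t graph on 4–9 s: (-10 − 8)/(9 − 4) = -3.6 m/s².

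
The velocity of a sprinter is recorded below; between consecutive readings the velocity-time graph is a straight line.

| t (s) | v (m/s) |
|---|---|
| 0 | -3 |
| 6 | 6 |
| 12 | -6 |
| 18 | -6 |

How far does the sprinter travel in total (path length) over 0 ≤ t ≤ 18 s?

Distance (not displacement) is the total path length: add the absolute areas under v-t.
0–6 s: v = 0 at t = 2 s; triangle areas 3 + 12 = 15 m
6–12 s: v = 0 at t = 9 s; triangle areas 9 + 9 = 18 m
12–18 s: |-6| × 6 = 36 m
Total distance = 69 m

69 m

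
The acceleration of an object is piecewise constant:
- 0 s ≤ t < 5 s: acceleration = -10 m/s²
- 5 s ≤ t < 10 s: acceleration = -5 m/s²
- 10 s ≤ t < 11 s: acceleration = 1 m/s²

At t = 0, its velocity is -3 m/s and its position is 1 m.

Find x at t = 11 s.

On each constant-a segment, Δv = aΔt and Δx = v₀Δt + ½aΔt²; chain segment to segment.
0–5 s: v starts -3 m/s; Δx = -3·5 + ½·-10·5² = -140 m; v ends -53 m/s.
5–10 s: v starts -53 m/s; Δx = -53·5 + ½·-5·5² = -327.5 m; v ends -78 m/s.
10–11 s: v starts -78 m/s; Δx = -78·1 + ½·1·1² = -77.5 m; v ends -77 m/s.
x(11) = 1 + Σ Δx = -544 m.

-544 m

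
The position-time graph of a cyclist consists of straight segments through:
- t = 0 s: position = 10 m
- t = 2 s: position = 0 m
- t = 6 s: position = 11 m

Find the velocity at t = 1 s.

Velocity is the slope of the x-t graph on 0–2 s: (0 − 10)/(2 − 0) = -5 m/s.

-5 m/s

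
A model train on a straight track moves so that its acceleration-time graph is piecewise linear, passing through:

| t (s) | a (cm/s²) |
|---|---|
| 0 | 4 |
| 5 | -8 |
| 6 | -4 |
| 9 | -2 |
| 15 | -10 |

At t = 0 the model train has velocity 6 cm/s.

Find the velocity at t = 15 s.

-55 cm/s

Δv equals the area under the a-t graph; then v = v₀ + Δv.
0–5 s: ½(4 + -8)(5) = -10 cm/s
5–6 s: ½(-8 + -4)(1) = -6 cm/s
6–9 s: ½(-4 + -2)(3) = -9 cm/s
9–15 s: ½(-2 + -10)(6) = -36 cm/s
Δv = -61 cm/s, so v(15) = 6 + (-61) = -55 cm/s.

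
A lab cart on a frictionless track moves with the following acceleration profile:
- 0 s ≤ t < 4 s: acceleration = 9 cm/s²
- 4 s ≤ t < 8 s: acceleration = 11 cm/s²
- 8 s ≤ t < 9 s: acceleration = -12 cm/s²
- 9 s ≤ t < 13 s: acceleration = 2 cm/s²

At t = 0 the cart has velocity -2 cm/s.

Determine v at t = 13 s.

74 cm/s

Δv equals the area under the a-t graph; then v = v₀ + Δv.
0–4 s: 9 × 4 = 36 cm/s
4–8 s: 11 × 4 = 44 cm/s
8–9 s: -12 × 1 = -12 cm/s
9–13 s: 2 × 4 = 8 cm/s
Δv = 76 cm/s, so v(13) = -2 + (76) = 74 cm/s.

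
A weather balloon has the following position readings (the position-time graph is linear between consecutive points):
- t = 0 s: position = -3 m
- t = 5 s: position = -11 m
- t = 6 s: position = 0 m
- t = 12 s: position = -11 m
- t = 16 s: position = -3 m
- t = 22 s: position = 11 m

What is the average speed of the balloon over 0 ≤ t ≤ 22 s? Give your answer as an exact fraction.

26/11 m/s

Average speed = (total path length)/(elapsed time); on a piecewise-linear x-t graph the path length is Σ|Δx|.
0–5 s: |Δx| = |-11 − -3| = 8 m
5–6 s: |Δx| = |0 − -11| = 11 m
6–12 s: |Δx| = |-11 − 0| = 11 m
12–16 s: |Δx| = |-3 − -11| = 8 m
16–22 s: |Δx| = |11 − -3| = 14 m
Total path = 52 m; average speed = 52/22 = 26/11 m/s.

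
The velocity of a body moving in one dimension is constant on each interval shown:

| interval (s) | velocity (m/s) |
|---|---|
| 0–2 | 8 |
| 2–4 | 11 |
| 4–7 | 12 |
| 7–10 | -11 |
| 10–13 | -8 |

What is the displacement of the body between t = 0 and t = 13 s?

17 m

Displacement is the signed area under the v-t curve.
0–2 s: 8 × 2 = 16 m
2–4 s: 11 × 2 = 22 m
4–7 s: 12 × 3 = 36 m
7–10 s: -11 × 3 = -33 m
10–13 s: -8 × 3 = -24 m
Net displacement = 17 m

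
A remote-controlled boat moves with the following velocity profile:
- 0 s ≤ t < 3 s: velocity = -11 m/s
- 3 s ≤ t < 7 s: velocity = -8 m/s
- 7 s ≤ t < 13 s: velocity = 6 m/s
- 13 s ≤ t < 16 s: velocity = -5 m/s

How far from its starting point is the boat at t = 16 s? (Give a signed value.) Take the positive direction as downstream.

-44 m

Net displacement equals the area under the velocity-time graph (areas below the axis count negative).
0–3 s: -11 × 3 = -33 m
3–7 s: -8 × 4 = -32 m
7–13 s: 6 × 6 = 36 m
13–16 s: -5 × 3 = -15 m
Net displacement = -44 m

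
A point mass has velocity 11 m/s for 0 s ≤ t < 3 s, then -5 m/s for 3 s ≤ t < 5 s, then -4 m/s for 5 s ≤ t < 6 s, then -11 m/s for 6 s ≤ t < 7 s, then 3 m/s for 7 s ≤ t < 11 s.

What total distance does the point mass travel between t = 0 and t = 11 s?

Total distance travelled is ∫|v| dt — sum the magnitudes of each area piece.
0–3 s: |11| × 3 = 33 m
3–5 s: |-5| × 2 = 10 m
5–6 s: |-4| × 1 = 4 m
6–7 s: |-11| × 1 = 11 m
7–11 s: |3| × 4 = 12 m
Total distance = 70 m

70 m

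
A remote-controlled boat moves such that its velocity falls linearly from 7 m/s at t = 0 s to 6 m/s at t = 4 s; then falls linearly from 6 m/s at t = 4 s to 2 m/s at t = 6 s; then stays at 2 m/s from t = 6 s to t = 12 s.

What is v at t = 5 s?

4 m/s

On 4–6 s the graph is linear from 6 to 2 m/s: v(5) = 6 + (2 − 6)·(5 − 4)/(6 − 4) = 4 m/s.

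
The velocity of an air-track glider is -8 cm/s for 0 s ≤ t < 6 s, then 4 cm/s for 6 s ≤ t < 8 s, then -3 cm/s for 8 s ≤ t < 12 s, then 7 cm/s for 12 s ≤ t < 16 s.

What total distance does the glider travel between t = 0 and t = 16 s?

96 cm

Distance (not displacement) is the total path length: add the absolute areas under v-t.
0–6 s: |-8| × 6 = 48 cm
6–8 s: |4| × 2 = 8 cm
8–12 s: |-3| × 4 = 12 cm
12–16 s: |7| × 4 = 28 cm
Total distance = 96 cm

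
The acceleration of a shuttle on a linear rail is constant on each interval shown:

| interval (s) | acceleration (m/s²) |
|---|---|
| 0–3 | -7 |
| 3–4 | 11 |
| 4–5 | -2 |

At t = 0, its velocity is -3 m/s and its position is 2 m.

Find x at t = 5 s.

-71 m

On each constant-a segment, Δv = aΔt and Δx = v₀Δt + ½aΔt²; chain segment to segment.
0–3 s: v starts -3 m/s; Δx = -3·3 + ½·-7·3² = -40.5 m; v ends -24 m/s.
3–4 s: v starts -24 m/s; Δx = -24·1 + ½·11·1² = -18.5 m; v ends -13 m/s.
4–5 s: v starts -13 m/s; Δx = -13·1 + ½·-2·1² = -14 m; v ends -15 m/s.
x(5) = 2 + Σ Δx = -71 m.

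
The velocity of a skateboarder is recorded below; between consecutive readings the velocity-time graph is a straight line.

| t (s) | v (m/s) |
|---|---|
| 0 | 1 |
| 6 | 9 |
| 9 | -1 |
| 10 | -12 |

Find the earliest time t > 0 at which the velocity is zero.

t = 8.7 s

v changes sign on 6–9 s (from 9 to -1); the graph is linear there, so v = 0 at t = 6 + (-9)·(9 − 6)/(-1 − 9) = 8.7 s.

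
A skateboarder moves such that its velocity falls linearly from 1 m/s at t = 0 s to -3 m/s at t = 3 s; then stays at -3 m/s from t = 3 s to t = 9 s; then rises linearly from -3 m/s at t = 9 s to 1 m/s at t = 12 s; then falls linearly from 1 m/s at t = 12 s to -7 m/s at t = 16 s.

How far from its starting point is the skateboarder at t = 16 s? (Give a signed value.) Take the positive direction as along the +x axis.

Net displacement equals the area under the velocity-time graph (areas below the axis count negative).
0–3 s: ½(1 + -3)(3) = -3 m
3–9 s: -3 × 6 = -18 m
9–12 s: ½(-3 + 1)(3) = -3 m
12–16 s: ½(1 + -7)(4) = -12 m
Net displacement = -36 m

-36 m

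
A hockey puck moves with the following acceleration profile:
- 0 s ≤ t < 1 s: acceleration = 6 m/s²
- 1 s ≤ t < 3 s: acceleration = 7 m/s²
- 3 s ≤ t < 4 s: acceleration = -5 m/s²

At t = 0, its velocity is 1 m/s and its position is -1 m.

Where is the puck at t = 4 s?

On each constant-a segment, Δv = aΔt and Δx = v₀Δt + ½aΔt²; chain segment to segment.
0–1 s: v starts 1 m/s; Δx = 1·1 + ½·6·1² = 4 m; v ends 7 m/s.
1–3 s: v starts 7 m/s; Δx = 7·2 + ½·7·2² = 28 m; v ends 21 m/s.
3–4 s: v starts 21 m/s; Δx = 21·1 + ½·-5·1² = 18.5 m; v ends 16 m/s.
x(4) = -1 + Σ Δx = 49.5 m.

49.5 m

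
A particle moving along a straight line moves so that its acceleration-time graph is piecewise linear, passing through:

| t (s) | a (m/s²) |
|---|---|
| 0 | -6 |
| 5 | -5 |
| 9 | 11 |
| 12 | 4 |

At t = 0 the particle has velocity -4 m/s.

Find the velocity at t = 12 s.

Δv equals the area under the a-t graph; then v = v₀ + Δv.
0–5 s: ½(-6 + -5)(5) = -27.5 m/s
5–9 s: ½(-5 + 11)(4) = 12 m/s
9–12 s: ½(11 + 4)(3) = 22.5 m/s
Δv = 7 m/s, so v(12) = -4 + (7) = 3 m/s.

3 m/s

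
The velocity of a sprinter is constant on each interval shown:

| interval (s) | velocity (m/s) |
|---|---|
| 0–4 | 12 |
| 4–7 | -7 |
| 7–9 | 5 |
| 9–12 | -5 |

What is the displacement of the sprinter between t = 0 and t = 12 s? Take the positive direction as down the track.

Displacement is the signed area under the v-t curve.
0–4 s: 12 × 4 = 48 m
4–7 s: -7 × 3 = -21 m
7–9 s: 5 × 2 = 10 m
9–12 s: -5 × 3 = -15 m
Net displacement = 22 m

22 m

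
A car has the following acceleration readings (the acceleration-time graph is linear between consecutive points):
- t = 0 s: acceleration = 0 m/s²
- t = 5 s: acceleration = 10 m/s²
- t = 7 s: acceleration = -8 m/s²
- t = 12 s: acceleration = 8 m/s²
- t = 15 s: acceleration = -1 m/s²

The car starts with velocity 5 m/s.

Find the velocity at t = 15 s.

Δv equals the area under the a-t graph; then v = v₀ + Δv.
0–5 s: ½(0 + 10)(5) = 25 m/s
5–7 s: ½(10 + -8)(2) = 2 m/s
7–12 s: ½(-8 + 8)(5) = 0 m/s
12–15 s: ½(8 + -1)(3) = 10.5 m/s
Δv = 37.5 m/s, so v(15) = 5 + (37.5) = 42.5 m/s.

42.5 m/s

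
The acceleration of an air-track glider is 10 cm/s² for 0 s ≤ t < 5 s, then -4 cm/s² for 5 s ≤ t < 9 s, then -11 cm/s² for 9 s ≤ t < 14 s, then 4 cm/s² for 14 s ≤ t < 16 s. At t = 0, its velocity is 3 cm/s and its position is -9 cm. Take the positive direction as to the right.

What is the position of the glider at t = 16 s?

On each constant-a segment, Δv = aΔt and Δx = v₀Δt + ½aΔt²; chain segment to segment.
0–5 s: v starts 3 cm/s; Δx = 3·5 + ½·10·5² = 140 cm; v ends 53 cm/s.
5–9 s: v starts 53 cm/s; Δx = 53·4 + ½·-4·4² = 180 cm; v ends 37 cm/s.
9–14 s: v starts 37 cm/s; Δx = 37·5 + ½·-11·5² = 47.5 cm; v ends -18 cm/s.
14–16 s: v starts -18 cm/s; Δx = -18·2 + ½·4·2² = -28 cm; v ends -10 cm/s.
x(16) = -9 + Σ Δx = 330.5 cm.

330.5 cm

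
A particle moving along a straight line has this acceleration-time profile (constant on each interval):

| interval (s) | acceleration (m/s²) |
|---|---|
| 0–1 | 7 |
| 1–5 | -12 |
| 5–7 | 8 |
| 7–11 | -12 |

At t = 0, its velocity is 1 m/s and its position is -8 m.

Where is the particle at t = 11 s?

-323.5 m

On each constant-a segment, Δv = aΔt and Δx = v₀Δt + ½aΔt²; chain segment to segment.
0–1 s: v starts 1 m/s; Δx = 1·1 + ½·7·1² = 4.5 m; v ends 8 m/s.
1–5 s: v starts 8 m/s; Δx = 8·4 + ½·-12·4² = -64 m; v ends -40 m/s.
5–7 s: v starts -40 m/s; Δx = -40·2 + ½·8·2² = -64 m; v ends -24 m/s.
7–11 s: v starts -24 m/s; Δx = -24·4 + ½·-12·4² = -192 m; v ends -72 m/s.
x(11) = -8 + Σ Δx = -323.5 m.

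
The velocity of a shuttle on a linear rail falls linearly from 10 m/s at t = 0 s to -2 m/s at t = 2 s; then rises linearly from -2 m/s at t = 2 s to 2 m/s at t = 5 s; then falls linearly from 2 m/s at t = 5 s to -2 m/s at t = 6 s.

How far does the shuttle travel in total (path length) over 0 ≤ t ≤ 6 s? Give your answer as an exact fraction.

Total distance travelled is ∫|v| dt — sum the magnitudes of each area piece.
0–2 s: v = 0 at t = 5/3 s; triangle areas 25/3 + 1/3 = 26/3 m
2–5 s: v = 0 at t = 3.5 s; triangle areas 1.5 + 1.5 = 3 m
5–6 s: v = 0 at t = 5.5 s; triangle areas 0.5 + 0.5 = 1 m
Total distance = 38/3 m

38/3 m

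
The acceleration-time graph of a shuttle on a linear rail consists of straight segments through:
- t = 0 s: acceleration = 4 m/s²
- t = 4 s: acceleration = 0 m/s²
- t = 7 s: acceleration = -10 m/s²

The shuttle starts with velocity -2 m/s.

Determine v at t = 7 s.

Δv equals the area under the a-t graph; then v = v₀ + Δv.
0–4 s: ½(4 + 0)(4) = 8 m/s
4–7 s: ½(0 + -10)(3) = -15 m/s
Δv = -7 m/s, so v(7) = -2 + (-7) = -9 m/s.

-9 m/s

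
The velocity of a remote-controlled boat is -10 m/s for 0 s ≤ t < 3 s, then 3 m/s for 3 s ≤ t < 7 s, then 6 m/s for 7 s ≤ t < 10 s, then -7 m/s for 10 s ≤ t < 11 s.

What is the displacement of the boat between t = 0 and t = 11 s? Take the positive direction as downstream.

-7 m

Net displacement equals the area under the velocity-time graph (areas below the axis count negative).
0–3 s: -10 × 3 = -30 m
3–7 s: 3 × 4 = 12 m
7–10 s: 6 × 3 = 18 m
10–11 s: -7 × 1 = -7 m
Net displacement = -7 m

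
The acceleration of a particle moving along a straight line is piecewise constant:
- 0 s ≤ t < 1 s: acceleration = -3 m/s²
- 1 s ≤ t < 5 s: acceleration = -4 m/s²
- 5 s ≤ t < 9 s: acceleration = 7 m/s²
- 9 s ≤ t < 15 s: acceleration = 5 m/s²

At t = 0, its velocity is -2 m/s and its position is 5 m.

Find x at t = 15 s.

On each constant-a segment, Δv = aΔt and Δx = v₀Δt + ½aΔt²; chain segment to segment.
0–1 s: v starts -2 m/s; Δx = -2·1 + ½·-3·1² = -3.5 m; v ends -5 m/s.
1–5 s: v starts -5 m/s; Δx = -5·4 + ½·-4·4² = -52 m; v ends -21 m/s.
5–9 s: v starts -21 m/s; Δx = -21·4 + ½·7·4² = -28 m; v ends 7 m/s.
9–15 s: v starts 7 m/s; Δx = 7·6 + ½·5·6² = 132 m; v ends 37 m/s.
x(15) = 5 + Σ Δx = 53.5 m.

53.5 m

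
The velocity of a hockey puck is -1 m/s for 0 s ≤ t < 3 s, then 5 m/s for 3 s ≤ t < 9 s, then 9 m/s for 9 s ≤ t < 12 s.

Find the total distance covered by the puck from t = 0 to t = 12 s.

60 m

Distance (not displacement) is the total path length: add the absolute areas under v-t.
0–3 s: |-1| × 3 = 3 m
3–9 s: |5| × 6 = 30 m
9–12 s: |9| × 3 = 27 m
Total distance = 60 m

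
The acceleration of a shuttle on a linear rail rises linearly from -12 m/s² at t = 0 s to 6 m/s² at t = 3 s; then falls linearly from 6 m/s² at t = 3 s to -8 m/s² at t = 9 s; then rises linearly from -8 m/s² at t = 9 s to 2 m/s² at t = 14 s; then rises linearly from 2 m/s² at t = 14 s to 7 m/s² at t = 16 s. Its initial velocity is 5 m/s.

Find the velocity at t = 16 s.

-16 m/s

Δv equals the area under the a-t graph; then v = v₀ + Δv.
0–3 s: ½(-12 + 6)(3) = -9 m/s
3–9 s: ½(6 + -8)(6) = -6 m/s
9–14 s: ½(-8 + 2)(5) = -15 m/s
14–16 s: ½(2 + 7)(2) = 9 m/s
Δv = -21 m/s, so v(16) = 5 + (-21) = -16 m/s.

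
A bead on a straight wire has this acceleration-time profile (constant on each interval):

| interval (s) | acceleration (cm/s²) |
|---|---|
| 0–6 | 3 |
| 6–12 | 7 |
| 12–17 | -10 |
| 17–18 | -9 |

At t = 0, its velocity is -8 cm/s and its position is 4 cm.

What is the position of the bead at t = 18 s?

328.5 cm

On each constant-a segment, Δv = aΔt and Δx = v₀Δt + ½aΔt²; chain segment to segment.
0–6 s: v starts -8 cm/s; Δx = -8·6 + ½·3·6² = 6 cm; v ends 10 cm/s.
6–12 s: v starts 10 cm/s; Δx = 10·6 + ½·7·6² = 186 cm; v ends 52 cm/s.
12–17 s: v starts 52 cm/s; Δx = 52·5 + ½·-10·5² = 135 cm; v ends 2 cm/s.
17–18 s: v starts 2 cm/s; Δx = 2·1 + ½·-9·1² = -2.5 cm; v ends -7 cm/s.
x(18) = 4 + Σ Δx = 328.5 cm.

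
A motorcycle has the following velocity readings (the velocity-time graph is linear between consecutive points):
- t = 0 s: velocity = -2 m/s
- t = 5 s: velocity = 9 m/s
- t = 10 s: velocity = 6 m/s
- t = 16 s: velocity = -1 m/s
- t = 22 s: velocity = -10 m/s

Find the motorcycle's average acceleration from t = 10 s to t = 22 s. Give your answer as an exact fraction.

-4/3 m/s²

Average acceleration = Δv/Δt = (-10 − 6)/(22 − 10) = -4/3 m/s².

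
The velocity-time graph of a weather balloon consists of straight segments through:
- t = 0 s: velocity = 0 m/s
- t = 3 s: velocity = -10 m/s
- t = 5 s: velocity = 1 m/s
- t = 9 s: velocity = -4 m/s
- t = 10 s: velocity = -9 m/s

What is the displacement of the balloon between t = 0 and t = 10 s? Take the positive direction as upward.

Net displacement equals the area under the velocity-time graph (areas below the axis count negative).
0–3 s: ½(0 + -10)(3) = -15 m
3–5 s: ½(-10 + 1)(2) = -9 m
5–9 s: ½(1 + -4)(4) = -6 m
9–10 s: ½(-4 + -9)(1) = -6.5 m
Net displacement = -36.5 m

-36.5 m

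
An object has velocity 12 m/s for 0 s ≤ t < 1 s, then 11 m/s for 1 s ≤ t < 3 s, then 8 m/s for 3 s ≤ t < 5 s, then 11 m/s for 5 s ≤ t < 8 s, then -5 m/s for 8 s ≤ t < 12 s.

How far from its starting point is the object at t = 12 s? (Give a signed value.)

Net displacement equals the area under the velocity-time graph (areas below the axis count negative).
0–1 s: 12 × 1 = 12 m
1–3 s: 11 × 2 = 22 m
3–5 s: 8 × 2 = 16 m
5–8 s: 11 × 3 = 33 m
8–12 s: -5 × 4 = -20 m
Net displacement = 63 m

63 m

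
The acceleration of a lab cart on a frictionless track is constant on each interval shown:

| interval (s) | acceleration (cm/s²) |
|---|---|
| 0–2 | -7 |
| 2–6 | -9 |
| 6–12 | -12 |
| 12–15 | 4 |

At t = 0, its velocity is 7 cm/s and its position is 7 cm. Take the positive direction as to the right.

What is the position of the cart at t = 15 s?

On each constant-a segment, Δv = aΔt and Δx = v₀Δt + ½aΔt²; chain segment to segment.
0–2 s: v starts 7 cm/s; Δx = 7·2 + ½·-7·2² = 0 cm; v ends -7 cm/s.
2–6 s: v starts -7 cm/s; Δx = -7·4 + ½·-9·4² = -100 cm; v ends -43 cm/s.
6–12 s: v starts -43 cm/s; Δx = -43·6 + ½·-12·6² = -474 cm; v ends -115 cm/s.
12–15 s: v starts -115 cm/s; Δx = -115·3 + ½·4·3² = -327 cm; v ends -103 cm/s.
x(15) = 7 + Σ Δx = -894 cm.

-894 cm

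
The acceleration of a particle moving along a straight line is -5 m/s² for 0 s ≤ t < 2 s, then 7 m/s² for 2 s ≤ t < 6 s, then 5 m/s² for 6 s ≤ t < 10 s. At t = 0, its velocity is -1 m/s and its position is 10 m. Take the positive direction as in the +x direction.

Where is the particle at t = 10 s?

On each constant-a segment, Δv = aΔt and Δx = v₀Δt + ½aΔt²; chain segment to segment.
0–2 s: v starts -1 m/s; Δx = -1·2 + ½·-5·2² = -12 m; v ends -11 m/s.
2–6 s: v starts -11 m/s; Δx = -11·4 + ½·7·4² = 12 m; v ends 17 m/s.
6–10 s: v starts 17 m/s; Δx = 17·4 + ½·5·4² = 108 m; v ends 37 m/s.
x(10) = 10 + Σ Δx = 118 m.

118 m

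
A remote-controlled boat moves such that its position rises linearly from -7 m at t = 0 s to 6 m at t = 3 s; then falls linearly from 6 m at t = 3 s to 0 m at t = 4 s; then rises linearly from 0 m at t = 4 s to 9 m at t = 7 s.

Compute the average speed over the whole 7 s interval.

4 m/s

Average speed = (total path length)/(elapsed time); on a piecewise-linear x-t graph the path length is Σ|Δx|.
0–3 s: |Δx| = |6 − -7| = 13 m
3–4 s: |Δx| = |0 − 6| = 6 m
4–7 s: |Δx| = |9 − 0| = 9 m
Total path = 28 m; average speed = 28/7 = 4 m/s.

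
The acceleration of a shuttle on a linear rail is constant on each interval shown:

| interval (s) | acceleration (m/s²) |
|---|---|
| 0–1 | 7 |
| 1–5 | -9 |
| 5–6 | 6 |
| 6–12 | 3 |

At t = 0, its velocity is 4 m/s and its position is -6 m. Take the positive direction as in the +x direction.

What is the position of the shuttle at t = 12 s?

On each constant-a segment, Δv = aΔt and Δx = v₀Δt + ½aΔt²; chain segment to segment.
0–1 s: v starts 4 m/s; Δx = 4·1 + ½·7·1² = 7.5 m; v ends 11 m/s.
1–5 s: v starts 11 m/s; Δx = 11·4 + ½·-9·4² = -28 m; v ends -25 m/s.
5–6 s: v starts -25 m/s; Δx = -25·1 + ½·6·1² = -22 m; v ends -19 m/s.
6–12 s: v starts -19 m/s; Δx = -19·6 + ½·3·6² = -60 m; v ends -1 m/s.
x(12) = -6 + Σ Δx = -108.5 m.

-108.5 m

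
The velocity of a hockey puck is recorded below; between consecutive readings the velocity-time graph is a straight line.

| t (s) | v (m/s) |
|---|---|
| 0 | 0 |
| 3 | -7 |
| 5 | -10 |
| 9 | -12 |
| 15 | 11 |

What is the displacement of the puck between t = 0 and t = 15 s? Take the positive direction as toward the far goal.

-74.5 m

Net displacement equals the area under the velocity-time graph (areas below the axis count negative).
0–3 s: ½(0 + -7)(3) = -10.5 m
3–5 s: ½(-7 + -10)(2) = -17 m
5–9 s: ½(-10 + -12)(4) = -44 m
9–15 s: ½(-12 + 11)(6) = -3 m
Net displacement = -74.5 m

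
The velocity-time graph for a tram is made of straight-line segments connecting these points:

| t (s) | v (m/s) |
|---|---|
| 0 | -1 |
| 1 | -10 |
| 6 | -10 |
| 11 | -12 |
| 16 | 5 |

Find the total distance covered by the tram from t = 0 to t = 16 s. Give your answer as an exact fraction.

2301/17 m

Distance (not displacement) is the total path length: add the absolute areas under v-t.
0–1 s: |½(-1 + -10)(1)| = 5.5 m
1–6 s: |-10| × 5 = 50 m
6–11 s: |½(-10 + -12)(5)| = 55 m
11–16 s: v = 0 at t = 247/17 s; triangle areas 360/17 + 125/34 = 845/34 m
Total distance = 2301/17 m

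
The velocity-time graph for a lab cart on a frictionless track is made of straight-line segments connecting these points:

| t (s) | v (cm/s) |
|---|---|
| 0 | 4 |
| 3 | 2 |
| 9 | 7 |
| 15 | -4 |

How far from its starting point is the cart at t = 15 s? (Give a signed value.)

Net displacement equals the area under the velocity-time graph (areas below the axis count negative).
0–3 s: ½(4 + 2)(3) = 9 cm
3–9 s: ½(2 + 7)(6) = 27 cm
9–15 s: ½(7 + -4)(6) = 9 cm
Net displacement = 45 cm

45 cm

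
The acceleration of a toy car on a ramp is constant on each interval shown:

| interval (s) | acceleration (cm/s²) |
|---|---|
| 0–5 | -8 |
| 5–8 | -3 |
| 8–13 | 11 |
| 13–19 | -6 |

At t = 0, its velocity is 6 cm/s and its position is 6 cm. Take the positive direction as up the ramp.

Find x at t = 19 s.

On each constant-a segment, Δv = aΔt and Δx = v₀Δt + ½aΔt²; chain segment to segment.
0–5 s: v starts 6 cm/s; Δx = 6·5 + ½·-8·5² = -70 cm; v ends -34 cm/s.
5–8 s: v starts -34 cm/s; Δx = -34·3 + ½·-3·3² = -115.5 cm; v ends -43 cm/s.
8–13 s: v starts -43 cm/s; Δx = -43·5 + ½·11·5² = -77.5 cm; v ends 12 cm/s.
13–19 s: v starts 12 cm/s; Δx = 12·6 + ½·-6·6² = -36 cm; v ends -24 cm/s.
x(19) = 6 + Σ Δx = -293 cm.

-293 cm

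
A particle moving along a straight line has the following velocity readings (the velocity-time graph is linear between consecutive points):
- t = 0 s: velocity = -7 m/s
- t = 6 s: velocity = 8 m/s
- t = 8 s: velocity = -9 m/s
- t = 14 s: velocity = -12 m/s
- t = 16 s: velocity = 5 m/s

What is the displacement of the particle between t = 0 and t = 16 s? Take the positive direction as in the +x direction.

Net displacement equals the area under the velocity-time graph (areas below the axis count negative).
0–6 s: ½(-7 + 8)(6) = 3 m
6–8 s: ½(8 + -9)(2) = -1 m
8–14 s: ½(-9 + -12)(6) = -63 m
14–16 s: ½(-12 + 5)(2) = -7 m
Net displacement = -68 m

-68 m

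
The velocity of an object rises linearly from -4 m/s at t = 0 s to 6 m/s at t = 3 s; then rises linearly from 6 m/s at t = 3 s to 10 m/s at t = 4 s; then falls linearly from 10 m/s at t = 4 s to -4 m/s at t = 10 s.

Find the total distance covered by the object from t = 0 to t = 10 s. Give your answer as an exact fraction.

Total distance travelled is ∫|v| dt — sum the magnitudes of each area piece.
0–3 s: v = 0 at t = 1.2 s; triangle areas 2.4 + 5.4 = 7.8 m
3–4 s: |½(6 + 10)(1)| = 8 m
4–10 s: v = 0 at t = 58/7 s; triangle areas 150/7 + 24/7 = 174/7 m
Total distance = 1423/35 m

1423/35 m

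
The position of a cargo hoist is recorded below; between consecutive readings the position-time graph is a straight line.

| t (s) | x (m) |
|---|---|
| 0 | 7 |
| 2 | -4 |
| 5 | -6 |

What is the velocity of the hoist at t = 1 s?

-5.5 m/s

Velocity is the slope of the x-t graph on 0–2 s: (-4 − 7)/(2 − 0) = -5.5 m/s.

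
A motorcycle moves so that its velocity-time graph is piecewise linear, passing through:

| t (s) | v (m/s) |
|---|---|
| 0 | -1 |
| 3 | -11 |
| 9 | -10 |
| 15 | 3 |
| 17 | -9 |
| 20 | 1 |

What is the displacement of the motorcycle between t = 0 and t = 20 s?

Net displacement equals the area under the velocity-time graph (areas below the axis count negative).
0–3 s: ½(-1 + -11)(3) = -18 m
3–9 s: ½(-11 + -10)(6) = -63 m
9–15 s: ½(-10 + 3)(6) = -21 m
15–17 s: ½(3 + -9)(2) = -6 m
17–20 s: ½(-9 + 1)(3) = -12 m
Net displacement = -120 m

-120 m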